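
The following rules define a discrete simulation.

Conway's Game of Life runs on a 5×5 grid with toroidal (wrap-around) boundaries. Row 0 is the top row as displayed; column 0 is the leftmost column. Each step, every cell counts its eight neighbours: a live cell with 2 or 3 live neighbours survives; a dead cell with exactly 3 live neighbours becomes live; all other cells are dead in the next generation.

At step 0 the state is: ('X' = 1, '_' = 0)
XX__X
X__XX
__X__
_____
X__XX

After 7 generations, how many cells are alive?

step 0: XX__X
X__XX
__X__
_____
X__XX
step 1: _XX__
__XX_
___XX
___XX
_X_X_
step 2: _X___
_X__X
_____
X____
XX_XX
step 3: _X_X_
X____
X____
XX___
_XX_X
step 4: _X_XX
XX__X
X___X
__X_X
___XX
step 5: _X___
_XX__
_____
_____
_____
step 6: _XX__
_XX__
_____
_____
_____
step 7: _XX__
_XX__
_____
_____
_____

4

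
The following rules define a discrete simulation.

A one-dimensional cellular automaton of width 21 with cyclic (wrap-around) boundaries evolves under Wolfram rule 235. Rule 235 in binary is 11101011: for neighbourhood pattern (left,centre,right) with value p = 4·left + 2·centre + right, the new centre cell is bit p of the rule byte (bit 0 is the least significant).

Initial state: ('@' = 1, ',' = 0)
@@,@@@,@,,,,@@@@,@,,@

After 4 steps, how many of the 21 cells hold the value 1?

gen 0: @@,@@@,@,,,,@@@@,@,,@
gen 1: @@@@@@@,,@@@@@@@@,,@@
gen 2: @@@@@@@,@@@@@@@@@,@@@
gen 3: @@@@@@@@@@@@@@@@@@@@@
gen 4: @@@@@@@@@@@@@@@@@@@@@

21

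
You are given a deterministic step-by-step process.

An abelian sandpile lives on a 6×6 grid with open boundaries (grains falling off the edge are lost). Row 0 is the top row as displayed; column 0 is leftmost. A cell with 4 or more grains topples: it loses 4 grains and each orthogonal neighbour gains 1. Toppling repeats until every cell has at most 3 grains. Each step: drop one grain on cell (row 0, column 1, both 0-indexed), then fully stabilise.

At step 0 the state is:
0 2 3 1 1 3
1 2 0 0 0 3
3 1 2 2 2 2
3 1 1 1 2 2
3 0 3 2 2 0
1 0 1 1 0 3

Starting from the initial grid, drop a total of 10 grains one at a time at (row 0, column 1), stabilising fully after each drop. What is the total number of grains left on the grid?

60

k=0  0 2 3 1 1 3
1 2 0 0 0 3
3 1 2 2 2 2
3 1 1 1 2 2
3 0 3 2 2 0
1 0 1 1 0 3
k=1  0 3 3 1 1 3
1 2 0 0 0 3
3 1 2 2 2 2
3 1 1 1 2 2
3 0 3 2 2 0
1 0 1 1 0 3
k=2  1 1 0 2 1 3
1 3 1 0 0 3
3 1 2 2 2 2
3 1 1 1 2 2
3 0 3 2 2 0
1 0 1 1 0 3
k=3  1 2 0 2 1 3
1 3 1 0 0 3
3 1 2 2 2 2
3 1 1 1 2 2
3 0 3 2 2 0
1 0 1 1 0 3
k=4  1 3 0 2 1 3
1 3 1 0 0 3
3 1 2 2 2 2
3 1 1 1 2 2
3 0 3 2 2 0
1 0 1 1 0 3
k=5  2 1 1 2 1 3
2 0 2 0 0 3
3 2 2 2 2 2
3 1 1 1 2 2
3 0 3 2 2 0
1 0 1 1 0 3
k=6  2 2 1 2 1 3
2 0 2 0 0 3
3 2 2 2 2 2
3 1 1 1 2 2
3 0 3 2 2 0
1 0 1 1 0 3
k=7  2 3 1 2 1 3
2 0 2 0 0 3
3 2 2 2 2 2
3 1 1 1 2 2
3 0 3 2 2 0
1 0 1 1 0 3
k=8  3 0 2 2 1 3
2 1 2 0 0 3
3 2 2 2 2 2
3 1 1 1 2 2
3 0 3 2 2 0
1 0 1 1 0 3
k=9  3 1 2 2 1 3
2 1 2 0 0 3
3 2 2 2 2 2
3 1 1 1 2 2
3 0 3 2 2 0
1 0 1 1 0 3
k=10  3 2 2 2 1 3
2 1 2 0 0 3
3 2 2 2 2 2
3 1 1 1 2 2
3 0 3 2 2 0
1 0 1 1 0 3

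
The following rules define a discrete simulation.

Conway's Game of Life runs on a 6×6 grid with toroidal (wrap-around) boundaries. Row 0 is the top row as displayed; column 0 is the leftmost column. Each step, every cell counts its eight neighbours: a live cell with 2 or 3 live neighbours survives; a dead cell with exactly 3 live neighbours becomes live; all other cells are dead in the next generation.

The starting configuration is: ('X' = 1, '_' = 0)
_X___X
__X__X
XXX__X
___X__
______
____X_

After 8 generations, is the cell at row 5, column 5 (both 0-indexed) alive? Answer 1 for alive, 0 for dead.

0) _X___X
__X__X
XXX__X
___X__
______
____X_
1) X___XX
__X_XX
XXXXXX
XXX___
______
______
2) X__XX_
__X___
______
____X_
_X____
_____X
3) ___XXX
___X__
______
______
______
X___XX
4) X__X__
___X__
______
______
_____X
X__X__
5) __XXX_
______
______
______
______
X___XX
6) ___XX_
___X__
______
______
_____X
____XX
7) ___X_X
___XX_
______
______
____XX
___X_X
8) __XX_X
___XX_
______
______
____XX
X__X_X

1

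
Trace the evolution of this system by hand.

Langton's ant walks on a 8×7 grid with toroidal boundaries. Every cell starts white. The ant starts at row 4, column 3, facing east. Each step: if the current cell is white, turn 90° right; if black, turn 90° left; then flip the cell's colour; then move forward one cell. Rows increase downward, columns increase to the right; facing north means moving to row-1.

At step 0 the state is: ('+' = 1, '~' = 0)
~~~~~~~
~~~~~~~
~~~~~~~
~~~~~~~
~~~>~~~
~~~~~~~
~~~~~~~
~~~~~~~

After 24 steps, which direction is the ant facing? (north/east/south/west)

west

k=0  ~~~~~~~
~~~~~~~
~~~~~~~
~~~~~~~
~~~>~~~
~~~~~~~
~~~~~~~
~~~~~~~
k=1  ~~~~~~~
~~~~~~~
~~~~~~~
~~~~~~~
~~~+~~~
~~~v~~~
~~~~~~~
~~~~~~~
k=2  ~~~~~~~
~~~~~~~
~~~~~~~
~~~~~~~
~~~+~~~
~~<+~~~
~~~~~~~
~~~~~~~
k=3  ~~~~~~~
~~~~~~~
~~~~~~~
~~~~~~~
~~^+~~~
~~++~~~
~~~~~~~
~~~~~~~
k=4  ~~~~~~~
~~~~~~~
~~~~~~~
~~~~~~~
~~+>~~~
~~++~~~
~~~~~~~
~~~~~~~
k=5  ~~~~~~~
~~~~~~~
~~~~~~~
~~~^~~~
~~+~~~~
~~++~~~
~~~~~~~
~~~~~~~
k=6  ~~~~~~~
~~~~~~~
~~~~~~~
~~~+>~~
~~+~~~~
~~++~~~
~~~~~~~
~~~~~~~
k=7  ~~~~~~~
~~~~~~~
~~~~~~~
~~~++~~
~~+~v~~
~~++~~~
~~~~~~~
~~~~~~~
k=8  ~~~~~~~
~~~~~~~
~~~~~~~
~~~++~~
~~+<+~~
~~++~~~
~~~~~~~
~~~~~~~
k=9  ~~~~~~~
~~~~~~~
~~~~~~~
~~~^+~~
~~+++~~
~~++~~~
~~~~~~~
~~~~~~~
k=10  ~~~~~~~
~~~~~~~
~~~~~~~
~~<~+~~
~~+++~~
~~++~~~
~~~~~~~
~~~~~~~
k=11  ~~~~~~~
~~~~~~~
~~^~~~~
~~+~+~~
~~+++~~
~~++~~~
~~~~~~~
~~~~~~~
k=12  ~~~~~~~
~~~~~~~
~~+>~~~
~~+~+~~
~~+++~~
~~++~~~
~~~~~~~
~~~~~~~
k=13  ~~~~~~~
~~~~~~~
~~++~~~
~~+v+~~
~~+++~~
~~++~~~
~~~~~~~
~~~~~~~
k=14  ~~~~~~~
~~~~~~~
~~++~~~
~~<++~~
~~+++~~
~~++~~~
~~~~~~~
~~~~~~~
k=15  ~~~~~~~
~~~~~~~
~~++~~~
~~~++~~
~~v++~~
~~++~~~
~~~~~~~
~~~~~~~
k=16  ~~~~~~~
~~~~~~~
~~++~~~
~~~++~~
~~~>+~~
~~++~~~
~~~~~~~
~~~~~~~
k=17  ~~~~~~~
~~~~~~~
~~++~~~
~~~^+~~
~~~~+~~
~~++~~~
~~~~~~~
~~~~~~~
k=18  ~~~~~~~
~~~~~~~
~~++~~~
~~<~+~~
~~~~+~~
~~++~~~
~~~~~~~
~~~~~~~
k=19  ~~~~~~~
~~~~~~~
~~^+~~~
~~+~+~~
~~~~+~~
~~++~~~
~~~~~~~
~~~~~~~
k=20  ~~~~~~~
~~~~~~~
~<~+~~~
~~+~+~~
~~~~+~~
~~++~~~
~~~~~~~
~~~~~~~
k=21  ~~~~~~~
~^~~~~~
~+~+~~~
~~+~+~~
~~~~+~~
~~++~~~
~~~~~~~
~~~~~~~
k=22  ~~~~~~~
~+>~~~~
~+~+~~~
~~+~+~~
~~~~+~~
~~++~~~
~~~~~~~
~~~~~~~
k=23  ~~~~~~~
~++~~~~
~+v+~~~
~~+~+~~
~~~~+~~
~~++~~~
~~~~~~~
~~~~~~~
k=24  ~~~~~~~
~++~~~~
~<++~~~
~~+~+~~
~~~~+~~
~~++~~~
~~~~~~~
~~~~~~~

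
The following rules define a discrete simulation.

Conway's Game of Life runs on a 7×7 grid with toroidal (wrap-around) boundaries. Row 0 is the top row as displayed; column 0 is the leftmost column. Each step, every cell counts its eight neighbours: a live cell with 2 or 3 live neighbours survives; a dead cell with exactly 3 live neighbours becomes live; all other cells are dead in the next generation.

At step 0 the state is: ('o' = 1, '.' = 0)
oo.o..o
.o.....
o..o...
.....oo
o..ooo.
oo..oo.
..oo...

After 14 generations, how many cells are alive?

[0] oo.o..o
.o.....
o..o...
.....oo
o..ooo.
oo..oo.
..oo...
[1] oo.o...
.o....o
o.....o
o..o.o.
oo.o...
oo...o.
...o.o.
[2] oo..o.o
.oo...o
.o...o.
..o.o..
.......
oo.....
.......
[3] .oo..oo
..o...o
oo.o.o.
.......
.o.....
.......
......o
[4] .oo..oo
...oo..
ooo...o
ooo....
.......
.......
o....oo
[5] .ooo...
...oo..
......o
..o...o
.o.....
......o
oo...o.
[6] oo.o...
...oo..
...o.o.
o......
o......
.o....o
oo....o
[7] .o.oo.o
...o...
...o...
......o
oo....o
.o....o
......o
[8] o.oooo.
...o...
.......
......o
.o...oo
.o...oo
..o...o
[9] .oo.ooo
..oo...
.......
o....oo
.......
.oo....
..o....
[10] .o..oo.
.ooooo.
......o
......o
oo....o
.oo....
o....o.
[11] oo.....
oooo..o
o.ooo.o
.....oo
.oo...o
..o....
o.o.ooo
[12] ....o..
....oo.
....o..
....o..
ooo..oo
..o....
o.oo.oo
[13] .......
...ooo.
...oo..
oo.oo.o
oooo.oo
....o..
.oooooo
[14] ......o
...o.o.
o.....o
.......
.......
.......
..oooo.

9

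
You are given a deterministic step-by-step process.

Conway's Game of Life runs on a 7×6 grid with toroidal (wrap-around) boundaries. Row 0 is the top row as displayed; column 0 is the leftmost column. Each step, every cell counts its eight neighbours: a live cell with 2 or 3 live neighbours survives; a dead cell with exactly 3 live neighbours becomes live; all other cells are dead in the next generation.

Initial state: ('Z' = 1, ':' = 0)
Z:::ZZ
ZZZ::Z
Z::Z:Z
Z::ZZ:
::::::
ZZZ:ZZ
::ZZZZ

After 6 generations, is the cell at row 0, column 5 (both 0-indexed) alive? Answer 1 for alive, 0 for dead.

0

0) Z:::ZZ
ZZZ::Z
Z::Z:Z
Z::ZZ:
::::::
ZZZ:ZZ
::ZZZZ
1) ::::::
::ZZ::
:::Z::
Z::ZZ:
::Z:::
ZZZ:::
::Z:::
2) ::ZZ::
::ZZ::
::::::
::ZZZ:
Z:Z::Z
::ZZ::
::Z:::
3) :Z::::
::ZZ::
::::Z:
:ZZZZZ
:::::Z
::ZZ::
:Z::::
4) :Z::::
::ZZ::
:Z:::Z
Z:ZZ:Z
ZZ:::Z
::Z:::
:Z::::
5) :Z::::
ZZZ:::
:Z:::Z
::Z:::
:::ZZZ
::Z:::
:ZZ:::
6) ::::::
::Z:::
::::::
Z:ZZ:Z
::ZZZ:
:ZZ:Z:
:ZZ:::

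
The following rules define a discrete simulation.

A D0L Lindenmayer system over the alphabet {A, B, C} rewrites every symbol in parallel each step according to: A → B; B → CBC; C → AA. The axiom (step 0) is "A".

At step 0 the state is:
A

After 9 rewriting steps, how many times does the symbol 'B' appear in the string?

121

[0] A
[1] B
[2] CBC
[3] AACBCAA
[4] BBAACBCAABB
[5] CBCCBCBBAACBCAABBCBCCBC
[6] AACBCAAAACBCAACBCCBCBBAACBCAABBCBCCBCAACBCAAAACBCAA
[7] BBAACBCAABBBBAACBCAABBAACBCAAAACBCAACBCCBCBBAACBCAABBCBCCBCAACBCAAAACBCAABBAACBCAABBBBAACBCAABB
[8] CBCCBCBBAACBCAABBCBCCBCCBCCBCBBAACBCAABBCBCCBCBBAACBCAABBB…BBBAACBCAABBCBCCBCBBAACBCAABBCBCCBCCBCCBCBBAACBCAABBCBCCBC  (len 187)
[9] AACBCAAAACBCAACBCCBCBBAACBCAABBCBCCBCAACBCAAAACBCAAAACBCAA…AACBCAAAACBCAAAACBCAACBCCBCBBAACBCAABBCBCCBCAACBCAAAACBCAA  (len 391)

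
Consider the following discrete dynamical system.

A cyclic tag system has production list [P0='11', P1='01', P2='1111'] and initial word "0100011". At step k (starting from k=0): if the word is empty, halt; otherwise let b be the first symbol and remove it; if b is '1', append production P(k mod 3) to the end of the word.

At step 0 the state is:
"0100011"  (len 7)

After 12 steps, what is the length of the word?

15

step 0: "0100011"  (len 7)
step 1: "100011"  (len 6)
step 2: "0001101"  (len 7)
step 3: "001101"  (len 6)
step 4: "01101"  (len 5)
step 5: "1101"  (len 4)
step 6: "1011111"  (len 7)
step 7: "01111111"  (len 8)
step 8: "1111111"  (len 7)
step 9: "1111111111"  (len 10)
step 10: "11111111111"  (len 11)
step 11: "111111111101"  (len 12)
step 12: "111111111011111"  (len 15)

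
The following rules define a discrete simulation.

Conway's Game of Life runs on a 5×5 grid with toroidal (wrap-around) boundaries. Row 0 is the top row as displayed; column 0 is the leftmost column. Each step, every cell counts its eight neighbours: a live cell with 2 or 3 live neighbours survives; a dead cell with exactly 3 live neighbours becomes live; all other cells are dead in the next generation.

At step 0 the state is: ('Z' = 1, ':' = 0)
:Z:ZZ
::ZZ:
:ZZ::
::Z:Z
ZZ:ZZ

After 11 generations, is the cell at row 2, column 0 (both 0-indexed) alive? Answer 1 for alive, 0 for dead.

0

gen 0: :Z:ZZ
::ZZ:
:ZZ::
::Z:Z
ZZ:ZZ
gen 1: :Z:::
Z:::Z
:Z:::
::::Z
:Z:::
gen 2: :Z:::
ZZ:::
::::Z
Z::::
Z::::
gen 3: :Z:::
ZZ:::
:Z::Z
Z:::Z
ZZ:::
gen 4: ::Z::
:ZZ::
:Z::Z
::::Z
:Z::Z
gen 5: Z:ZZ:
ZZZZ:
:ZZZ:
:::ZZ
Z::Z:
gen 6: Z::::
Z::::
:::::
ZZ:::
ZZ:::
gen 7: Z:::Z
:::::
ZZ:::
ZZ:::
::::Z
gen 8: Z:::Z
:Z::Z
ZZ:::
:Z::Z
:Z::Z
gen 9: :Z:ZZ
:Z::Z
:ZZ:Z
:ZZ:Z
:Z:ZZ
gen 10: :Z:::
:Z::Z
::::Z
::::Z
:Z:::
gen 11: :ZZ::
:::::
:::ZZ
Z::::
Z::::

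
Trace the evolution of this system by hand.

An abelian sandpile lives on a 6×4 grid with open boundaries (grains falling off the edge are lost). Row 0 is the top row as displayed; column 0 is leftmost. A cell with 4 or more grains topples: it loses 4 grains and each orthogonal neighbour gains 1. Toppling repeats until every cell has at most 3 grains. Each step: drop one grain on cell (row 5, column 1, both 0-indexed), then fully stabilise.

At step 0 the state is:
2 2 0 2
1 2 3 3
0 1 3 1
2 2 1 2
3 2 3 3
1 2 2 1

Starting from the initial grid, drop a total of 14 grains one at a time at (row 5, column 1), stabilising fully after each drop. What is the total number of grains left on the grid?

41

0) 2 2 0 2
1 2 3 3
0 1 3 1
2 2 1 2
3 2 3 3
1 2 2 1
1) 2 2 0 2
1 2 3 3
0 1 3 1
2 2 1 2
3 2 3 3
1 3 2 1
2) 2 2 0 2
1 2 3 3
0 1 3 1
2 2 1 2
3 3 3 3
2 0 3 1
3) 2 2 0 2
1 2 3 3
0 1 3 1
2 2 1 2
3 3 3 3
2 1 3 1
4) 2 2 0 2
1 2 3 3
0 1 3 1
2 2 1 2
3 3 3 3
2 2 3 1
5) 2 2 0 2
1 2 3 3
0 1 3 1
2 2 1 2
3 3 3 3
2 3 3 1
6) 2 2 0 2
1 2 3 3
0 1 3 1
3 3 2 3
1 2 2 0
0 3 1 3
7) 2 2 0 2
1 2 3 3
0 1 3 1
3 3 2 3
1 3 2 0
1 0 2 3
8) 2 2 0 2
1 2 3 3
0 1 3 1
3 3 2 3
1 3 2 0
1 1 2 3
9) 2 2 0 2
1 2 3 3
0 1 3 1
3 3 2 3
1 3 2 0
1 2 2 3
10) 2 2 0 2
1 2 3 3
0 1 3 1
3 3 2 3
1 3 2 0
1 3 2 3
11) 2 2 0 2
1 2 3 3
1 2 3 1
0 1 3 3
3 1 3 0
2 1 3 3
12) 2 2 0 2
1 2 3 3
1 2 3 1
0 1 3 3
3 1 3 0
2 2 3 3
13) 2 2 0 2
1 2 3 3
1 2 3 1
0 1 3 3
3 1 3 0
2 3 3 3
14) 2 2 1 3
1 3 1 1
1 3 2 0
0 2 2 1
3 3 1 3
3 1 2 0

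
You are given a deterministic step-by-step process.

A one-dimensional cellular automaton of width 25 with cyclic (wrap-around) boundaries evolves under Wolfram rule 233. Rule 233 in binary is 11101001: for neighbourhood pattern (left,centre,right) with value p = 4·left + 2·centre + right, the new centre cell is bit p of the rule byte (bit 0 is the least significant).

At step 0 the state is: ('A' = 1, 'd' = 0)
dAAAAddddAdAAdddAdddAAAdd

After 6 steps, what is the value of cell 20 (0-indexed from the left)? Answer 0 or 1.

t=0: dAAAAddddAdAAdddAdddAAAdd
t=1: dAAAAdAAddAAAdAdddAdAAAdA
t=2: AAAAAAAAddAAAAddAddAAAAAd
t=3: AAAAAAAAddAAAAdddddAAAAAA
t=4: AAAAAAAAddAAAAdAAAdAAAAAA
t=5: AAAAAAAAddAAAAAAAAAAAAAAA
t=6: AAAAAAAAddAAAAAAAAAAAAAAA

1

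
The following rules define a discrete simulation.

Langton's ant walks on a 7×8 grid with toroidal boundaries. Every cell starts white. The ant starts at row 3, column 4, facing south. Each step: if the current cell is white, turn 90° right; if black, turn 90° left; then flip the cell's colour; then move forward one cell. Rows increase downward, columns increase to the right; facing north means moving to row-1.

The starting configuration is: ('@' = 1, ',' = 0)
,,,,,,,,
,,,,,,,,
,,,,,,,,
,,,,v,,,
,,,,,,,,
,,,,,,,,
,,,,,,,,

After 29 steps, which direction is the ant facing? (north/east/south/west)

t=0: ,,,,,,,,
,,,,,,,,
,,,,,,,,
,,,,v,,,
,,,,,,,,
,,,,,,,,
,,,,,,,,
t=1: ,,,,,,,,
,,,,,,,,
,,,,,,,,
,,,<@,,,
,,,,,,,,
,,,,,,,,
,,,,,,,,
t=2: ,,,,,,,,
,,,,,,,,
,,,^,,,,
,,,@@,,,
,,,,,,,,
,,,,,,,,
,,,,,,,,
t=3: ,,,,,,,,
,,,,,,,,
,,,@>,,,
,,,@@,,,
,,,,,,,,
,,,,,,,,
,,,,,,,,
t=4: ,,,,,,,,
,,,,,,,,
,,,@@,,,
,,,@v,,,
,,,,,,,,
,,,,,,,,
,,,,,,,,
t=5: ,,,,,,,,
,,,,,,,,
,,,@@,,,
,,,@,>,,
,,,,,,,,
,,,,,,,,
,,,,,,,,
t=6: ,,,,,,,,
,,,,,,,,
,,,@@,,,
,,,@,@,,
,,,,,v,,
,,,,,,,,
,,,,,,,,
t=7: ,,,,,,,,
,,,,,,,,
,,,@@,,,
,,,@,@,,
,,,,<@,,
,,,,,,,,
,,,,,,,,
t=8: ,,,,,,,,
,,,,,,,,
,,,@@,,,
,,,@^@,,
,,,,@@,,
,,,,,,,,
,,,,,,,,
t=9: ,,,,,,,,
,,,,,,,,
,,,@@,,,
,,,@@>,,
,,,,@@,,
,,,,,,,,
,,,,,,,,
t=10: ,,,,,,,,
,,,,,,,,
,,,@@^,,
,,,@@,,,
,,,,@@,,
,,,,,,,,
,,,,,,,,
t=11: ,,,,,,,,
,,,,,,,,
,,,@@@>,
,,,@@,,,
,,,,@@,,
,,,,,,,,
,,,,,,,,
t=12: ,,,,,,,,
,,,,,,,,
,,,@@@@,
,,,@@,v,
,,,,@@,,
,,,,,,,,
,,,,,,,,
t=13: ,,,,,,,,
,,,,,,,,
,,,@@@@,
,,,@@<@,
,,,,@@,,
,,,,,,,,
,,,,,,,,
t=14: ,,,,,,,,
,,,,,,,,
,,,@@^@,
,,,@@@@,
,,,,@@,,
,,,,,,,,
,,,,,,,,
t=15: ,,,,,,,,
,,,,,,,,
,,,@<,@,
,,,@@@@,
,,,,@@,,
,,,,,,,,
,,,,,,,,
t=16: ,,,,,,,,
,,,,,,,,
,,,@,,@,
,,,@v@@,
,,,,@@,,
,,,,,,,,
,,,,,,,,
t=17: ,,,,,,,,
,,,,,,,,
,,,@,,@,
,,,@,>@,
,,,,@@,,
,,,,,,,,
,,,,,,,,
t=18: ,,,,,,,,
,,,,,,,,
,,,@,^@,
,,,@,,@,
,,,,@@,,
,,,,,,,,
,,,,,,,,
t=19: ,,,,,,,,
,,,,,,,,
,,,@,@>,
,,,@,,@,
,,,,@@,,
,,,,,,,,
,,,,,,,,
t=20: ,,,,,,,,
,,,,,,^,
,,,@,@,,
,,,@,,@,
,,,,@@,,
,,,,,,,,
,,,,,,,,
t=21: ,,,,,,,,
,,,,,,@>
,,,@,@,,
,,,@,,@,
,,,,@@,,
,,,,,,,,
,,,,,,,,
t=22: ,,,,,,,,
,,,,,,@@
,,,@,@,v
,,,@,,@,
,,,,@@,,
,,,,,,,,
,,,,,,,,
t=23: ,,,,,,,,
,,,,,,@@
,,,@,@<@
,,,@,,@,
,,,,@@,,
,,,,,,,,
,,,,,,,,
t=24: ,,,,,,,,
,,,,,,^@
,,,@,@@@
,,,@,,@,
,,,,@@,,
,,,,,,,,
,,,,,,,,
t=25: ,,,,,,,,
,,,,,<,@
,,,@,@@@
,,,@,,@,
,,,,@@,,
,,,,,,,,
,,,,,,,,
t=26: ,,,,,^,,
,,,,,@,@
,,,@,@@@
,,,@,,@,
,,,,@@,,
,,,,,,,,
,,,,,,,,
t=27: ,,,,,@>,
,,,,,@,@
,,,@,@@@
,,,@,,@,
,,,,@@,,
,,,,,,,,
,,,,,,,,
t=28: ,,,,,@@,
,,,,,@v@
,,,@,@@@
,,,@,,@,
,,,,@@,,
,,,,,,,,
,,,,,,,,
t=29: ,,,,,@@,
,,,,,<@@
,,,@,@@@
,,,@,,@,
,,,,@@,,
,,,,,,,,
,,,,,,,,

west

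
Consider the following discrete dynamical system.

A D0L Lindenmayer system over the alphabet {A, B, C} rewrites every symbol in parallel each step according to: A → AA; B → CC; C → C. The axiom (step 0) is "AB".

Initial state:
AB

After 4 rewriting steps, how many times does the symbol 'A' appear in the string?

k=0  AB
k=1  AACC
k=2  AAAACC
k=3  AAAAAAAACC
k=4  AAAAAAAAAAAAAAAACC

16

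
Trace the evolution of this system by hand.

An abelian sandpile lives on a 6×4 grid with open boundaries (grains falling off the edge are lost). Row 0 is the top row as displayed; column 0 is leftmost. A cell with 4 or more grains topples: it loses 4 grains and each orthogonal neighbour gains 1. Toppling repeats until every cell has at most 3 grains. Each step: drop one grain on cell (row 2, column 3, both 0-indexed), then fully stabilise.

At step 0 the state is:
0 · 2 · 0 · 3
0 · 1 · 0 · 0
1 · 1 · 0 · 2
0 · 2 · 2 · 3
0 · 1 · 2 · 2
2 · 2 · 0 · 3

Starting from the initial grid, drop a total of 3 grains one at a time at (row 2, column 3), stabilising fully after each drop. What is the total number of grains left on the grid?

[0] 0 · 2 · 0 · 3
0 · 1 · 0 · 0
1 · 1 · 0 · 2
0 · 2 · 2 · 3
0 · 1 · 2 · 2
2 · 2 · 0 · 3
[1] 0 · 2 · 0 · 3
0 · 1 · 0 · 0
1 · 1 · 0 · 3
0 · 2 · 2 · 3
0 · 1 · 2 · 2
2 · 2 · 0 · 3
[2] 0 · 2 · 0 · 3
0 · 1 · 0 · 1
1 · 1 · 1 · 1
0 · 2 · 3 · 0
0 · 1 · 2 · 3
2 · 2 · 0 · 3
[3] 0 · 2 · 0 · 3
0 · 1 · 0 · 1
1 · 1 · 1 · 2
0 · 2 · 3 · 0
0 · 1 · 2 · 3
2 · 2 · 0 · 3

30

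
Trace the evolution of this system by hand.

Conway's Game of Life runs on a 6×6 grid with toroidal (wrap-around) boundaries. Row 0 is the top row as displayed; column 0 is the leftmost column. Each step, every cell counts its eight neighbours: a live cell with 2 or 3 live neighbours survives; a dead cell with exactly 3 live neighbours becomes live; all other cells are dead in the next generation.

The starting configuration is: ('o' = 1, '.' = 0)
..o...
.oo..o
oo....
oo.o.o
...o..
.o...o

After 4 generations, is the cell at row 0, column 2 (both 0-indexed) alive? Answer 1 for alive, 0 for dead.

t=0: ..o...
.oo..o
oo....
oo.o.o
...o..
.o...o
t=1: ..o...
..o...
....o.
.o..oo
.o...o
..o...
t=2: .ooo..
...o..
...ooo
....oo
.oo.oo
.oo...
t=3: .o.o..
......
...o.o
..o...
.oo.oo
....o.
t=4: ......
..o.o.
......
ooo..o
.oo.oo
oo..oo

0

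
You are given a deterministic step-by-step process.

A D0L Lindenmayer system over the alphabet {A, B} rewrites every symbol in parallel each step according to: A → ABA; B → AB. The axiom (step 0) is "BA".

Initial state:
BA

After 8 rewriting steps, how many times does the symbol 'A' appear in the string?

t=0: BA
t=1: ABABA
t=2: ABAABABAABABA
t=3: ABAABABAABAABABAABABAABAABABAABABA
t=4: ABAABABAABAABABAABABAABAABABAABAABABAABABAABAABABAABABAABAABABAABAABABAABABAABAABABAABABA
t=5: ABAABABAABAABABAABABAABAABABAABAABABAABABAABAABABAABABAABA…AABABAABABAABAABABAABABAABAABABAABAABABAABABAABAABABAABABA  (len 233)
t=6: ABAABABAABAABABAABABAABAABABAABAABABAABABAABAABABAABABAABA…AABABAABABAABAABABAABABAABAABABAABAABABAABABAABAABABAABABA  (len 610)
t=7: ABAABABAABAABABAABABAABAABABAABAABABAABABAABAABABAABABAABA…AABABAABABAABAABABAABABAABAABABAABAABABAABABAABAABABAABABA  (len 1597)
t=8: ABAABABAABAABABAABABAABAABABAABAABABAABABAABAABABAABABAABA…AABABAABABAABAABABAABABAABAABABAABAABABAABABAABAABABAABABA  (len 4181)

2584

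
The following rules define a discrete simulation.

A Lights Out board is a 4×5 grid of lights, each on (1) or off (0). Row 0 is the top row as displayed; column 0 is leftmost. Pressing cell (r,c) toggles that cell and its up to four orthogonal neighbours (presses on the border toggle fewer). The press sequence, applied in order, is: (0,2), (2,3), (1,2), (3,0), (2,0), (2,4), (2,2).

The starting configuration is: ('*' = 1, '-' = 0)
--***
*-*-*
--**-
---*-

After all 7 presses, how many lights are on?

7

0) --***
*-*-*
--**-
---*-
1) -*--*
*---*
--**-
---*-
2) -*--*
*--**
----*
-----
3) -**-*
***-*
--*-*
-----
4) -**-*
***-*
*-*-*
**---
5) -**-*
-**-*
-**-*
-*---
6) -**-*
-**--
-***-
-*--*
7) -**-*
-*---
-----
-**-*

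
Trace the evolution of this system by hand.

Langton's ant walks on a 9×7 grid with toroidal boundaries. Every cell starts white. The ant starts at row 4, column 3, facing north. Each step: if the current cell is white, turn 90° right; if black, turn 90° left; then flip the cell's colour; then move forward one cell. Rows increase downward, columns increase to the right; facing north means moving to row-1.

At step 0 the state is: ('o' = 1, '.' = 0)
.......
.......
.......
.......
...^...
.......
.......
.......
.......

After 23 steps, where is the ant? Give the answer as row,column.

gen 0: .......
.......
.......
.......
...^...
.......
.......
.......
.......
gen 1: .......
.......
.......
.......
...o>..
.......
.......
.......
.......
gen 2: .......
.......
.......
.......
...oo..
....v..
.......
.......
.......
gen 3: .......
.......
.......
.......
...oo..
...<o..
.......
.......
.......
gen 4: .......
.......
.......
.......
...^o..
...oo..
.......
.......
.......
gen 5: .......
.......
.......
.......
..<.o..
...oo..
.......
.......
.......
gen 6: .......
.......
.......
..^....
..o.o..
...oo..
.......
.......
.......
gen 7: .......
.......
.......
..o>...
..o.o..
...oo..
.......
.......
.......
gen 8: .......
.......
.......
..oo...
..ovo..
...oo..
.......
.......
.......
gen 9: .......
.......
.......
..oo...
..<oo..
...oo..
.......
.......
.......
gen 10: .......
.......
.......
..oo...
...oo..
..voo..
.......
.......
.......
gen 11: .......
.......
.......
..oo...
...oo..
.<ooo..
.......
.......
.......
gen 12: .......
.......
.......
..oo...
.^.oo..
.oooo..
.......
.......
.......
gen 13: .......
.......
.......
..oo...
.o>oo..
.oooo..
.......
.......
.......
gen 14: .......
.......
.......
..oo...
.oooo..
.ovoo..
.......
.......
.......
gen 15: .......
.......
.......
..oo...
.oooo..
.o.>o..
.......
.......
.......
gen 16: .......
.......
.......
..oo...
.oo^o..
.o..o..
.......
.......
.......
gen 17: .......
.......
.......
..oo...
.o<.o..
.o..o..
.......
.......
.......
gen 18: .......
.......
.......
..oo...
.o..o..
.ov.o..
.......
.......
.......
gen 19: .......
.......
.......
..oo...
.o..o..
.<o.o..
.......
.......
.......
gen 20: .......
.......
.......
..oo...
.o..o..
..o.o..
.v.....
.......
.......
gen 21: .......
.......
.......
..oo...
.o..o..
..o.o..
<o.....
.......
.......
gen 22: .......
.......
.......
..oo...
.o..o..
^.o.o..
oo.....
.......
.......
gen 23: .......
.......
.......
..oo...
.o..o..
o>o.o..
oo.....
.......
.......

5,1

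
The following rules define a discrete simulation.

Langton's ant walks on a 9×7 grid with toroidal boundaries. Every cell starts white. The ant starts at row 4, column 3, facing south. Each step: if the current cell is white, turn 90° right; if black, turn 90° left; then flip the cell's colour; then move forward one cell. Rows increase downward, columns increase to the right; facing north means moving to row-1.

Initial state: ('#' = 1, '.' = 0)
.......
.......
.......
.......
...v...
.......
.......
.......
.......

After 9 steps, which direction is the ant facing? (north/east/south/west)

t=0: .......
.......
.......
.......
...v...
.......
.......
.......
.......
t=1: .......
.......
.......
.......
..<#...
.......
.......
.......
.......
t=2: .......
.......
.......
..^....
..##...
.......
.......
.......
.......
t=3: .......
.......
.......
..#>...
..##...
.......
.......
.......
.......
t=4: .......
.......
.......
..##...
..#v...
.......
.......
.......
.......
t=5: .......
.......
.......
..##...
..#.>..
.......
.......
.......
.......
t=6: .......
.......
.......
..##...
..#.#..
....v..
.......
.......
.......
t=7: .......
.......
.......
..##...
..#.#..
...<#..
.......
.......
.......
t=8: .......
.......
.......
..##...
..#^#..
...##..
.......
.......
.......
t=9: .......
.......
.......
..##...
..##>..
...##..
.......
.......
.......

east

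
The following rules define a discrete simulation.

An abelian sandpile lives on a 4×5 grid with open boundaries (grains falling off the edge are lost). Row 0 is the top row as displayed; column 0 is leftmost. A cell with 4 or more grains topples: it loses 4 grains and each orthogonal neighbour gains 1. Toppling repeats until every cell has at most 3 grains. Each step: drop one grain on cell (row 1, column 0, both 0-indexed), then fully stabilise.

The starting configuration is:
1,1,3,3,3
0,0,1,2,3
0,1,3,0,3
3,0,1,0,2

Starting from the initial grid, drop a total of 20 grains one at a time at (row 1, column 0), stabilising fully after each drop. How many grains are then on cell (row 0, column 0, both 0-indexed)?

[0] 1,1,3,3,3
0,0,1,2,3
0,1,3,0,3
3,0,1,0,2
[1] 1,1,3,3,3
1,0,1,2,3
0,1,3,0,3
3,0,1,0,2
[2] 1,1,3,3,3
2,0,1,2,3
0,1,3,0,3
3,0,1,0,2
[3] 1,1,3,3,3
3,0,1,2,3
0,1,3,0,3
3,0,1,0,2
[4] 2,1,3,3,3
0,1,1,2,3
1,1,3,0,3
3,0,1,0,2
[5] 2,1,3,3,3
1,1,1,2,3
1,1,3,0,3
3,0,1,0,2
[6] 2,1,3,3,3
2,1,1,2,3
1,1,3,0,3
3,0,1,0,2
[7] 2,1,3,3,3
3,1,1,2,3
1,1,3,0,3
3,0,1,0,2
[8] 3,1,3,3,3
0,2,1,2,3
2,1,3,0,3
3,0,1,0,2
[9] 3,1,3,3,3
1,2,1,2,3
2,1,3,0,3
3,0,1,0,2
[10] 3,1,3,3,3
2,2,1,2,3
2,1,3,0,3
3,0,1,0,2
[11] 3,1,3,3,3
3,2,1,2,3
2,1,3,0,3
3,0,1,0,2
[12] 0,2,3,3,3
1,3,1,2,3
3,1,3,0,3
3,0,1,0,2
[13] 0,2,3,3,3
2,3,1,2,3
3,1,3,0,3
3,0,1,0,2
[14] 0,2,3,3,3
3,3,1,2,3
3,1,3,0,3
3,0,1,0,2
[15] 1,3,3,3,3
2,0,2,2,3
1,3,3,0,3
0,1,1,0,2
[16] 1,3,3,3,3
3,0,2,2,3
1,3,3,0,3
0,1,1,0,2
[17] 2,3,3,3,3
0,1,2,2,3
2,3,3,0,3
0,1,1,0,2
[18] 2,3,3,3,3
1,1,2,2,3
2,3,3,0,3
0,1,1,0,2
[19] 2,3,3,3,3
2,1,2,2,3
2,3,3,0,3
0,1,1,0,2
[20] 2,3,3,3,3
3,1,2,2,3
2,3,3,0,3
0,1,1,0,2

2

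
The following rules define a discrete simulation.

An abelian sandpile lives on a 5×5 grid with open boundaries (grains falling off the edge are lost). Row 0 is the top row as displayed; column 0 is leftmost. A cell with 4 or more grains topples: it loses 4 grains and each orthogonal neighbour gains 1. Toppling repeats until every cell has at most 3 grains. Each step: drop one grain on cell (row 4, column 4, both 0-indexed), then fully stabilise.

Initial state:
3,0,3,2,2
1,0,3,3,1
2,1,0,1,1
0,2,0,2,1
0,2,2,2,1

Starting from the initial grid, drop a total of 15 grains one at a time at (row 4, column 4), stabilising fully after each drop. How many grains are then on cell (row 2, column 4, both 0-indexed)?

[0] 3,0,3,2,2
1,0,3,3,1
2,1,0,1,1
0,2,0,2,1
0,2,2,2,1
[1] 3,0,3,2,2
1,0,3,3,1
2,1,0,1,1
0,2,0,2,1
0,2,2,2,2
[2] 3,0,3,2,2
1,0,3,3,1
2,1,0,1,1
0,2,0,2,1
0,2,2,2,3
[3] 3,0,3,2,2
1,0,3,3,1
2,1,0,1,1
0,2,0,2,2
0,2,2,3,0
[4] 3,0,3,2,2
1,0,3,3,1
2,1,0,1,1
0,2,0,2,2
0,2,2,3,1
[5] 3,0,3,2,2
1,0,3,3,1
2,1,0,1,1
0,2,0,2,2
0,2,2,3,2
[6] 3,0,3,2,2
1,0,3,3,1
2,1,0,1,1
0,2,0,2,2
0,2,2,3,3
[7] 3,0,3,2,2
1,0,3,3,1
2,1,0,1,1
0,2,0,3,3
0,2,3,0,1
[8] 3,0,3,2,2
1,0,3,3,1
2,1,0,1,1
0,2,0,3,3
0,2,3,0,2
[9] 3,0,3,2,2
1,0,3,3,1
2,1,0,1,1
0,2,0,3,3
0,2,3,0,3
[10] 3,0,3,2,2
1,0,3,3,1
2,1,0,2,2
0,2,1,0,1
0,2,3,2,1
[11] 3,0,3,2,2
1,0,3,3,1
2,1,0,2,2
0,2,1,0,1
0,2,3,2,2
[12] 3,0,3,2,2
1,0,3,3,1
2,1,0,2,2
0,2,1,0,1
0,2,3,2,3
[13] 3,0,3,2,2
1,0,3,3,1
2,1,0,2,2
0,2,1,0,2
0,2,3,3,0
[14] 3,0,3,2,2
1,0,3,3,1
2,1,0,2,2
0,2,1,0,2
0,2,3,3,1
[15] 3,0,3,2,2
1,0,3,3,1
2,1,0,2,2
0,2,1,0,2
0,2,3,3,2

2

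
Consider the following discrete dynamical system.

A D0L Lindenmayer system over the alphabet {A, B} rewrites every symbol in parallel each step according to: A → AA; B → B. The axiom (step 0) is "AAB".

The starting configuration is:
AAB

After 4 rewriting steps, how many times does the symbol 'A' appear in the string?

32

[0] AAB
[1] AAAAB
[2] AAAAAAAAB
[3] AAAAAAAAAAAAAAAAB
[4] AAAAAAAAAAAAAAAAAAAAAAAAAAAAAAAAB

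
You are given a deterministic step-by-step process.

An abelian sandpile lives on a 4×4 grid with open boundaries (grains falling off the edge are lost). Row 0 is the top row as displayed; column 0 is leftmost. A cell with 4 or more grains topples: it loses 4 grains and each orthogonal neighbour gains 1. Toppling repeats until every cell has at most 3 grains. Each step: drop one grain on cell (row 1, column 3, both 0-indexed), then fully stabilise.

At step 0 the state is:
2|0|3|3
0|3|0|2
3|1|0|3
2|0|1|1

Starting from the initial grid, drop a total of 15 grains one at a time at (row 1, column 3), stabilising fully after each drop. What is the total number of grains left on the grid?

k=0  2|0|3|3
0|3|0|2
3|1|0|3
2|0|1|1
k=1  2|0|3|3
0|3|0|3
3|1|0|3
2|0|1|1
k=2  2|1|0|1
0|3|2|2
3|1|1|0
2|0|1|2
k=3  2|1|0|1
0|3|2|3
3|1|1|0
2|0|1|2
k=4  2|1|0|2
0|3|3|0
3|1|1|1
2|0|1|2
k=5  2|1|0|2
0|3|3|1
3|1|1|1
2|0|1|2
k=6  2|1|0|2
0|3|3|2
3|1|1|1
2|0|1|2
k=7  2|1|0|2
0|3|3|3
3|1|1|1
2|0|1|2
k=8  2|2|1|3
1|0|1|1
3|2|2|2
2|0|1|2
k=9  2|2|1|3
1|0|1|2
3|2|2|2
2|0|1|2
k=10  2|2|1|3
1|0|1|3
3|2|2|2
2|0|1|2
k=11  2|2|2|0
1|0|2|1
3|2|2|3
2|0|1|2
k=12  2|2|2|0
1|0|2|2
3|2|2|3
2|0|1|2
k=13  2|2|2|0
1|0|2|3
3|2|2|3
2|0|1|2
k=14  2|2|2|1
1|0|3|1
3|2|3|0
2|0|1|3
k=15  2|2|2|1
1|0|3|2
3|2|3|0
2|0|1|3

27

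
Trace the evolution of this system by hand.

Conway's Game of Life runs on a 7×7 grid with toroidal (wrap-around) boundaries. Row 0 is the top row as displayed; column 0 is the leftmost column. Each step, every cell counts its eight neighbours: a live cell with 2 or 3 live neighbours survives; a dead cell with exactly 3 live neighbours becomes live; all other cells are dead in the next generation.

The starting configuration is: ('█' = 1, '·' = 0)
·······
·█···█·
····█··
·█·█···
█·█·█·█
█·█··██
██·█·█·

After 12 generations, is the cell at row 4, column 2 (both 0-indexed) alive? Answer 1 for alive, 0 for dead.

0

[0] ·······
·█···█·
····█··
·█·█···
█·█·█·█
█·█··██
██·█·█·
[1] ███·█·█
·······
··█·█··
██████·
··█·█··
··█····
███·██·
[2] ··█·█·█
█·█··█·
··█·██·
·····█·
····██·
··█·██·
····██·
[3] ·█··█·█
··█····
·█·███·
···█··█
···█··█
······█
······█
[4] █····█·
███····
···███·
█··█··█
█····██
█····██
······█
[5] █······
████·█·
···███·
█··█···
·█··█··
·······
·······
[6] █·█···█
████·█·
█····█·
··██·█·
·······
·······
·······
[7] █·██··█
··████·
█····█·
····█·█
·······
·······
·······
[8] ·██··██
█·█··█·
·······
·····██
·······
·······
·······
[9] ███··██
█·█··█·
·····█·
·······
·······
·······
·······
[10] █·█··█·
█·█·██·
······█
·······
·······
·······
██····█
[11] ··████·
█··███·
·····██
·······
·······
█······
██····█
[12] ··█····
··█····
·····██
·······
·······
██····█
███████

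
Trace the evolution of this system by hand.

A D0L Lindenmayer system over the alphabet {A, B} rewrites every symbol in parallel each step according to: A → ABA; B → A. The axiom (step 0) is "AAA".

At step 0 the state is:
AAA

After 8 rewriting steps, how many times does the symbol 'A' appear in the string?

gen 0: AAA
gen 1: ABAABAABA
gen 2: ABAAABAABAAABAABAAABA
gen 3: ABAAABAABAABAAABAABAAABAABAABAAABAABAAABAABAABAAABA
gen 4: ABAAABAABAABAAABAABAAABAABAAABAABAABAAABAABAAABAABAABAAABA…ABAAABAABAABAAABAABAAABAABAABAAABAABAAABAABAAABAABAABAAABA  (len 123)
gen 5: ABAAABAABAABAAABAABAAABAABAAABAABAABAAABAABAAABAABAABAAABA…ABAAABAABAABAAABAABAAABAABAABAAABAABAAABAABAAABAABAABAAABA  (len 297)
gen 6: ABAAABAABAABAAABAABAAABAABAAABAABAABAAABAABAAABAABAABAAABA…ABAAABAABAABAAABAABAAABAABAABAAABAABAAABAABAAABAABAABAAABA  (len 717)
gen 7: ABAAABAABAABAAABAABAAABAABAAABAABAABAAABAABAAABAABAABAAABA…ABAAABAABAABAAABAABAAABAABAABAAABAABAAABAABAAABAABAABAAABA  (len 1731)
gen 8: ABAAABAABAABAAABAABAAABAABAAABAABAABAAABAABAAABAABAABAAABA…ABAAABAABAABAAABAABAAABAABAABAAABAABAAABAABAAABAABAABAAABA  (len 4179)

2955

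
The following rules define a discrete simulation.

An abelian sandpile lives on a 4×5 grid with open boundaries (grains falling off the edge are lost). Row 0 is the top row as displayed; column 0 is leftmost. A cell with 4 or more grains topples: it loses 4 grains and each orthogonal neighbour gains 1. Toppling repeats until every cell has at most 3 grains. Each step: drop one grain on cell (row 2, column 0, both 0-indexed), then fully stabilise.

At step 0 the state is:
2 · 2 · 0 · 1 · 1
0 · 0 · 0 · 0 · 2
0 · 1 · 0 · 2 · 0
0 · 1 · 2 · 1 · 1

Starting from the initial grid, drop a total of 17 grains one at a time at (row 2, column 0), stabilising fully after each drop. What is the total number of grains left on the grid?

25

t=0: 2 · 2 · 0 · 1 · 1
0 · 0 · 0 · 0 · 2
0 · 1 · 0 · 2 · 0
0 · 1 · 2 · 1 · 1
t=1: 2 · 2 · 0 · 1 · 1
0 · 0 · 0 · 0 · 2
1 · 1 · 0 · 2 · 0
0 · 1 · 2 · 1 · 1
t=2: 2 · 2 · 0 · 1 · 1
0 · 0 · 0 · 0 · 2
2 · 1 · 0 · 2 · 0
0 · 1 · 2 · 1 · 1
t=3: 2 · 2 · 0 · 1 · 1
0 · 0 · 0 · 0 · 2
3 · 1 · 0 · 2 · 0
0 · 1 · 2 · 1 · 1
t=4: 2 · 2 · 0 · 1 · 1
1 · 0 · 0 · 0 · 2
0 · 2 · 0 · 2 · 0
1 · 1 · 2 · 1 · 1
t=5: 2 · 2 · 0 · 1 · 1
1 · 0 · 0 · 0 · 2
1 · 2 · 0 · 2 · 0
1 · 1 · 2 · 1 · 1
t=6: 2 · 2 · 0 · 1 · 1
1 · 0 · 0 · 0 · 2
2 · 2 · 0 · 2 · 0
1 · 1 · 2 · 1 · 1
t=7: 2 · 2 · 0 · 1 · 1
1 · 0 · 0 · 0 · 2
3 · 2 · 0 · 2 · 0
1 · 1 · 2 · 1 · 1
t=8: 2 · 2 · 0 · 1 · 1
2 · 0 · 0 · 0 · 2
0 · 3 · 0 · 2 · 0
2 · 1 · 2 · 1 · 1
t=9: 2 · 2 · 0 · 1 · 1
2 · 0 · 0 · 0 · 2
1 · 3 · 0 · 2 · 0
2 · 1 · 2 · 1 · 1
t=10: 2 · 2 · 0 · 1 · 1
2 · 0 · 0 · 0 · 2
2 · 3 · 0 · 2 · 0
2 · 1 · 2 · 1 · 1
t=11: 2 · 2 · 0 · 1 · 1
2 · 0 · 0 · 0 · 2
3 · 3 · 0 · 2 · 0
2 · 1 · 2 · 1 · 1
t=12: 2 · 2 · 0 · 1 · 1
3 · 1 · 0 · 0 · 2
1 · 0 · 1 · 2 · 0
3 · 2 · 2 · 1 · 1
t=13: 2 · 2 · 0 · 1 · 1
3 · 1 · 0 · 0 · 2
2 · 0 · 1 · 2 · 0
3 · 2 · 2 · 1 · 1
t=14: 2 · 2 · 0 · 1 · 1
3 · 1 · 0 · 0 · 2
3 · 0 · 1 · 2 · 0
3 · 2 · 2 · 1 · 1
t=15: 3 · 2 · 0 · 1 · 1
0 · 2 · 0 · 0 · 2
2 · 1 · 1 · 2 · 0
0 · 3 · 2 · 1 · 1
t=16: 3 · 2 · 0 · 1 · 1
0 · 2 · 0 · 0 · 2
3 · 1 · 1 · 2 · 0
0 · 3 · 2 · 1 · 1
t=17: 3 · 2 · 0 · 1 · 1
1 · 2 · 0 · 0 · 2
0 · 2 · 1 · 2 · 0
1 · 3 · 2 · 1 · 1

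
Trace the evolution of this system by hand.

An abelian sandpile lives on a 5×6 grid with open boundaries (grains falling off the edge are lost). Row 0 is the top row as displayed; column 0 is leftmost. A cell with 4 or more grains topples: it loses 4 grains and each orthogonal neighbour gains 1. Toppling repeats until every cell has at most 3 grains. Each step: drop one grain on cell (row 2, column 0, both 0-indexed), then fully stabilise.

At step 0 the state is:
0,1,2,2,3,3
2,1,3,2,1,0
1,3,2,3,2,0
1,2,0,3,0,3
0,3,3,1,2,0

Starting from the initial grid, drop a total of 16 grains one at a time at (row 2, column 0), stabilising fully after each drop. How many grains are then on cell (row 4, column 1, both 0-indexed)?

0) 0,1,2,2,3,3
2,1,3,2,1,0
1,3,2,3,2,0
1,2,0,3,0,3
0,3,3,1,2,0
1) 0,1,2,2,3,3
2,1,3,2,1,0
2,3,2,3,2,0
1,2,0,3,0,3
0,3,3,1,2,0
2) 0,1,2,2,3,3
2,1,3,2,1,0
3,3,2,3,2,0
1,2,0,3,0,3
0,3,3,1,2,0
3) 0,1,2,2,3,3
3,2,3,2,1,0
1,0,3,3,2,0
2,3,0,3,0,3
0,3,3,1,2,0
4) 0,1,2,2,3,3
3,2,3,2,1,0
2,0,3,3,2,0
2,3,0,3,0,3
0,3,3,1,2,0
5) 0,1,2,2,3,3
3,2,3,2,1,0
3,0,3,3,2,0
2,3,0,3,0,3
0,3,3,1,2,0
6) 1,1,2,2,3,3
0,3,3,2,1,0
1,1,3,3,2,0
3,3,0,3,0,3
0,3,3,1,2,0
7) 1,1,2,2,3,3
0,3,3,2,1,0
2,1,3,3,2,0
3,3,0,3,0,3
0,3,3,1,2,0
8) 1,1,2,2,3,3
0,3,3,2,1,0
3,1,3,3,2,0
3,3,0,3,0,3
0,3,3,1,2,0
9) 1,1,2,2,3,3
1,3,3,2,1,0
1,3,3,3,2,0
1,1,2,3,0,3
2,1,0,2,2,0
10) 1,1,2,2,3,3
1,3,3,2,1,0
2,3,3,3,2,0
1,1,2,3,0,3
2,1,0,2,2,0
11) 1,1,2,2,3,3
1,3,3,2,1,0
3,3,3,3,2,0
1,1,2,3,0,3
2,1,0,2,2,0
12) 1,2,3,3,3,3
3,1,2,0,2,0
1,2,3,2,3,0
2,3,0,1,1,3
2,1,1,3,2,0
13) 1,2,3,3,3,3
3,1,2,0,2,0
2,2,3,2,3,0
2,3,0,1,1,3
2,1,1,3,2,0
14) 1,2,3,3,3,3
3,1,2,0,2,0
3,2,3,2,3,0
2,3,0,1,1,3
2,1,1,3,2,0
15) 2,2,3,3,3,3
0,2,2,0,2,0
1,3,3,2,3,0
3,3,0,1,1,3
2,1,1,3,2,0
16) 2,2,3,3,3,3
0,2,2,0,2,0
2,3,3,2,3,0
3,3,0,1,1,3
2,1,1,3,2,0

1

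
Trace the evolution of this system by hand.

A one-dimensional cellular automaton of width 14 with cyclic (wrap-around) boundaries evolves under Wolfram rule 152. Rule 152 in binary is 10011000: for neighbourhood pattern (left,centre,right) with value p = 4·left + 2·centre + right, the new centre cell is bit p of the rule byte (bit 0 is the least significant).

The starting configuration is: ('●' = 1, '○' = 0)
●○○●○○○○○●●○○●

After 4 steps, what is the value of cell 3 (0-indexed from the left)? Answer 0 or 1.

gen 0: ●○○●○○○○○●●○○●
gen 1: ○●○○●○○○○●○●○●
gen 2: ○○●○○●○○○○○○○○
gen 3: ○○○●○○●○○○○○○○
gen 4: ○○○○●○○●○○○○○○

0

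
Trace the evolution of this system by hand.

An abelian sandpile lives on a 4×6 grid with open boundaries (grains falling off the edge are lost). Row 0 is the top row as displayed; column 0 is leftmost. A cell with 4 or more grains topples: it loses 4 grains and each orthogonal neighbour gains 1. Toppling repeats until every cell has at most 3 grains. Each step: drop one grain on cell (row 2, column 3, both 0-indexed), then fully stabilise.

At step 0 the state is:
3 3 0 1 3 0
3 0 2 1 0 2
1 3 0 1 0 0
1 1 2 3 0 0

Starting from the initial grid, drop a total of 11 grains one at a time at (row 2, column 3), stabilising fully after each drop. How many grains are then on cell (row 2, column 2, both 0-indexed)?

t=0: 3 3 0 1 3 0
3 0 2 1 0 2
1 3 0 1 0 0
1 1 2 3 0 0
t=1: 3 3 0 1 3 0
3 0 2 1 0 2
1 3 0 2 0 0
1 1 2 3 0 0
t=2: 3 3 0 1 3 0
3 0 2 1 0 2
1 3 0 3 0 0
1 1 2 3 0 0
t=3: 3 3 0 1 3 0
3 0 2 2 0 2
1 3 1 1 1 0
1 1 3 0 1 0
t=4: 3 3 0 1 3 0
3 0 2 2 0 2
1 3 1 2 1 0
1 1 3 0 1 0
t=5: 3 3 0 1 3 0
3 0 2 2 0 2
1 3 1 3 1 0
1 1 3 0 1 0
t=6: 3 3 0 1 3 0
3 0 2 3 0 2
1 3 2 0 2 0
1 1 3 1 1 0
t=7: 3 3 0 1 3 0
3 0 2 3 0 2
1 3 2 1 2 0
1 1 3 1 1 0
t=8: 3 3 0 1 3 0
3 0 2 3 0 2
1 3 2 2 2 0
1 1 3 1 1 0
t=9: 3 3 0 1 3 0
3 0 2 3 0 2
1 3 2 3 2 0
1 1 3 1 1 0
t=10: 3 3 0 2 3 0
3 0 3 0 1 2
1 3 3 1 3 0
1 1 3 2 1 0
t=11: 3 3 0 2 3 0
3 0 3 0 1 2
1 3 3 2 3 0
1 1 3 2 1 0

3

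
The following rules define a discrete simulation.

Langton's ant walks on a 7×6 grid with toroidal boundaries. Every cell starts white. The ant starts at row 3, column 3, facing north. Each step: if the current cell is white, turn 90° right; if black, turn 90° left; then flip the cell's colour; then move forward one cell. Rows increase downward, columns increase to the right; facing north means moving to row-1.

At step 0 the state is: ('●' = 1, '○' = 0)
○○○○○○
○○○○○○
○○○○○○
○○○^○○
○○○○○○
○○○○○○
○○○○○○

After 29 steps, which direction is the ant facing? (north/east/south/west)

east

0) ○○○○○○
○○○○○○
○○○○○○
○○○^○○
○○○○○○
○○○○○○
○○○○○○
1) ○○○○○○
○○○○○○
○○○○○○
○○○●>○
○○○○○○
○○○○○○
○○○○○○
2) ○○○○○○
○○○○○○
○○○○○○
○○○●●○
○○○○v○
○○○○○○
○○○○○○
3) ○○○○○○
○○○○○○
○○○○○○
○○○●●○
○○○<●○
○○○○○○
○○○○○○
4) ○○○○○○
○○○○○○
○○○○○○
○○○^●○
○○○●●○
○○○○○○
○○○○○○
5) ○○○○○○
○○○○○○
○○○○○○
○○<○●○
○○○●●○
○○○○○○
○○○○○○
6) ○○○○○○
○○○○○○
○○^○○○
○○●○●○
○○○●●○
○○○○○○
○○○○○○
7) ○○○○○○
○○○○○○
○○●>○○
○○●○●○
○○○●●○
○○○○○○
○○○○○○
8) ○○○○○○
○○○○○○
○○●●○○
○○●v●○
○○○●●○
○○○○○○
○○○○○○
9) ○○○○○○
○○○○○○
○○●●○○
○○<●●○
○○○●●○
○○○○○○
○○○○○○
10) ○○○○○○
○○○○○○
○○●●○○
○○○●●○
○○v●●○
○○○○○○
○○○○○○
11) ○○○○○○
○○○○○○
○○●●○○
○○○●●○
○<●●●○
○○○○○○
○○○○○○
12) ○○○○○○
○○○○○○
○○●●○○
○^○●●○
○●●●●○
○○○○○○
○○○○○○
13) ○○○○○○
○○○○○○
○○●●○○
○●>●●○
○●●●●○
○○○○○○
○○○○○○
14) ○○○○○○
○○○○○○
○○●●○○
○●●●●○
○●v●●○
○○○○○○
○○○○○○
15) ○○○○○○
○○○○○○
○○●●○○
○●●●●○
○●○>●○
○○○○○○
○○○○○○
16) ○○○○○○
○○○○○○
○○●●○○
○●●^●○
○●○○●○
○○○○○○
○○○○○○
17) ○○○○○○
○○○○○○
○○●●○○
○●<○●○
○●○○●○
○○○○○○
○○○○○○
18) ○○○○○○
○○○○○○
○○●●○○
○●○○●○
○●v○●○
○○○○○○
○○○○○○
19) ○○○○○○
○○○○○○
○○●●○○
○●○○●○
○<●○●○
○○○○○○
○○○○○○
20) ○○○○○○
○○○○○○
○○●●○○
○●○○●○
○○●○●○
○v○○○○
○○○○○○
21) ○○○○○○
○○○○○○
○○●●○○
○●○○●○
○○●○●○
<●○○○○
○○○○○○
22) ○○○○○○
○○○○○○
○○●●○○
○●○○●○
^○●○●○
●●○○○○
○○○○○○
23) ○○○○○○
○○○○○○
○○●●○○
○●○○●○
●>●○●○
●●○○○○
○○○○○○
24) ○○○○○○
○○○○○○
○○●●○○
○●○○●○
●●●○●○
●v○○○○
○○○○○○
25) ○○○○○○
○○○○○○
○○●●○○
○●○○●○
●●●○●○
●○>○○○
○○○○○○
26) ○○○○○○
○○○○○○
○○●●○○
○●○○●○
●●●○●○
●○●○○○
○○v○○○
27) ○○○○○○
○○○○○○
○○●●○○
○●○○●○
●●●○●○
●○●○○○
○<●○○○
28) ○○○○○○
○○○○○○
○○●●○○
○●○○●○
●●●○●○
●^●○○○
○●●○○○
29) ○○○○○○
○○○○○○
○○●●○○
○●○○●○
●●●○●○
●●>○○○
○●●○○○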